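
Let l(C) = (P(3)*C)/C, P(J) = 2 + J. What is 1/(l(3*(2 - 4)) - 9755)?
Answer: -1/9750 ≈ -0.00010256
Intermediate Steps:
l(C) = 5 (l(C) = ((2 + 3)*C)/C = (5*C)/C = 5)
1/(l(3*(2 - 4)) - 9755) = 1/(5 - 9755) = 1/(-9750) = -1/9750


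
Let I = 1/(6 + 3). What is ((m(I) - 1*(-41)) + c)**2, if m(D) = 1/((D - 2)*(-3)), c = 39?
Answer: 1857769/289 ≈ 6428.3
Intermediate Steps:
I = 1/9 ≈ 0.11111
m(D) = -1/(3*(-2 + D)) (m(D) = -1/3/(-2 + D) = -1/(3*(-2 + D)))
((m(I) - 1*(-41)) + c)**2 = ((-1/(-6 + 3*(1/9)) - 1*(-41)) + 39)**2 = ((-1/(-6 + 1/3) + 41) + 39)**2 = ((-1/(-17/3) + 41) + 39)**2 = ((-1*(-3/17) + 41) + 39)**2 = ((3/17 + 41) + 39)**2 = (700/17 + 39)**2 = (1363/17)**2 = 1857769/289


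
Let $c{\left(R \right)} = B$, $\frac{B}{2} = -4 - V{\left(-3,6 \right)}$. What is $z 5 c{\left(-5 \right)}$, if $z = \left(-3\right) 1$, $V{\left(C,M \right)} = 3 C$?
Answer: $-150$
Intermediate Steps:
$B = 10$ ($B = 2 \left(-4 - 3 \left(-3\right)\right) = 2 \left(-4 - -9\right) = 2 \left(-4 + 9\right) = 2 \cdot 5 = 10$)
$c{\left(R \right)} = 10$
$z = -3$
$z 5 c{\left(-5 \right)} = \left(-3\right) 5 \cdot 10 = \left(-15\right) 10 = -150$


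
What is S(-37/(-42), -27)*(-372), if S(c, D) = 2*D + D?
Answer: 30132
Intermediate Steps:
S(c, D) = 3*D
S(-37/(-42), -27)*(-372) = (3*(-27))*(-372) = -81*(-372) = 30132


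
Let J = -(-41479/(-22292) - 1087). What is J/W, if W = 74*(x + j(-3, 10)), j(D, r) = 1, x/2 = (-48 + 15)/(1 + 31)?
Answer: -48379850/3505417 ≈ -13.801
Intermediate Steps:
x = -33/16 (x = 2*((-48 + 15)/(1 + 31)) = 2*(-33/32) = -33/16 ≈ -2.0625)
W = -629/8 (W = 74*(-33/16 + 1) = 74*(-17/16) = -629/8 ≈ -78.625)
J = 24189925/22292 (J = -(-41479*(-1/22292) - 1087) = -(41479/22292 - 1087) = -1*(-24189925/22292) = 24189925/22292 ≈ 1085.1)
J/W = 24189925/(22292*(-629/8)) = (24189925/22292)*(-8/629) = -48379850/3505417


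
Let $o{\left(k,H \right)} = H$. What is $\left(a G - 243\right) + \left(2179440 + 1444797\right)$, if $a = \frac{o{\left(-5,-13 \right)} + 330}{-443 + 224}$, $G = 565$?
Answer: $\frac{793475581}{219} \approx 3.6232 \cdot 10^{6}$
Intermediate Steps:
$a = - \frac{317}{219}$ ($a = \frac{-13 + 330}{-443 + 224} = \frac{317}{-219} = 317 \left(- \frac{1}{219}\right) = - \frac{317}{219} \approx -1.4475$)
$\left(a G - 243\right) + \left(2179440 + 1444797\right) = \left(\left(- \frac{317}{219}\right) 565 - 243\right) + \left(2179440 + 1444797\right) = \left(- \frac{179105}{219} - 243\right) + 3624237 = - \frac{232322}{219} + 3624237 = \frac{793475581}{219}$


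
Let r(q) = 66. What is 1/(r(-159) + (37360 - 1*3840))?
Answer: 1/33586 ≈ 2.9774e-5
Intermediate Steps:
1/(r(-159) + (37360 - 1*3840)) = 1/(66 + (37360 - 1*3840)) = 1/(66 + (37360 - 3840)) = 1/(66 + 33520) = 1/33586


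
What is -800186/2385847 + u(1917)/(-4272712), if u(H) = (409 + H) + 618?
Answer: -428248532250/1274254638383 ≈ -0.33608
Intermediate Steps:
u(H) = 1027 + H
-800186/2385847 + u(1917)/(-4272712) = -800186/2385847 + (1027 + 1917)/(-4272712) = -800186*1/2385847 + 2944*(-1/4272712) = -800186/2385847 - 368/534089 = -428248532250/1274254638383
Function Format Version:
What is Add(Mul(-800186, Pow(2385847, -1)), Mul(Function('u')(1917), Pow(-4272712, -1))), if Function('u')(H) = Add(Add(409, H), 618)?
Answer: Rational(-428248532250, 1274254638383) ≈ -0.33608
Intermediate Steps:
Function('u')(H) = Add(1027, H)
Add(Mul(-800186, Pow(2385847, -1)), Mul(Function('u')(1917), Pow(-4272712, -1))) = Add(Mul(-800186, Pow(2385847, -1)), Mul(Add(1027, 1917), Pow(-4272712, -1))) = Add(Mul(-800186, Rational(1, 2385847)), Mul(2944, Rational(-1, 4272712))) = Add(Rational(-800186, 2385847), Rational(-368, 534089)) = Rational(-428248532250, 1274254638383)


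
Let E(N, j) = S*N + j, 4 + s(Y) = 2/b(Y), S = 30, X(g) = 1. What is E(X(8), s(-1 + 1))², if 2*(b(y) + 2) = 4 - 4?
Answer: 625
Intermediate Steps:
b(y) = -2 (b(y) = -2 + (4 - 4)/2 = -2 + (½)*0 = -2 + 0 = -2)
s(Y) = -5 (s(Y) = -4 + 2/(-2) = -4 + 2*(-½) = -4 - 1 = -5)
E(N, j) = j + 30*N (E(N, j) = 30*N + j = j + 30*N)
E(X(8), s(-1 + 1))² = (-5 + 30*1)² = (-5 + 30)² = 25² = 625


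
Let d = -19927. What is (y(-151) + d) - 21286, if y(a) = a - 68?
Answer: -41432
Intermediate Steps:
y(a) = -68 + a
(y(-151) + d) - 21286 = ((-68 - 151) - 19927) - 21286 = (-219 - 19927) - 21286 = -20146 - 21286 = -41432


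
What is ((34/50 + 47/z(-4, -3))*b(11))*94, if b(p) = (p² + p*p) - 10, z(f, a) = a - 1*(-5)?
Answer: 13182936/25 ≈ 5.2732e+5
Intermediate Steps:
z(f, a) = 5 + a (z(f, a) = a + 5 = 5 + a)
b(p) = -10 + 2*p² (b(p) = (p² + p²) - 10 = 2*p² - 10 = -10 + 2*p²)
((34/50 + 47/z(-4, -3))*b(11))*94 = ((34/50 + 47/(5 - 3))*(-10 + 2*11²))*94 = ((34*(1/50) + 47/2)*(-10 + 2*121))*94 = ((17/25 + 47*(½))*(-10 + 242))*94 = ((17/25 + 47/2)*232)*94 = ((1209/50)*232)*94 = (140244/25)*94 = 13182936/25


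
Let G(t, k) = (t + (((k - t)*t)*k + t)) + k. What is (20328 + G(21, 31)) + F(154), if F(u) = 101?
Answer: 27012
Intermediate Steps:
G(t, k) = k + 2*t + k*t*(k - t) (G(t, k) = (t + ((t*(k - t))*k + t)) + k = (t + (k*t*(k - t) + t)) + k = (t + (t + k*t*(k - t))) + k = (2*t + k*t*(k - t)) + k = k + 2*t + k*t*(k - t))
(20328 + G(21, 31)) + F(154) = (20328 + (31 + 2*21 + 21*31**2 - 1*31*21**2)) + 101 = (20328 + (31 + 42 + 21*961 - 1*31*441)) + 101 = (20328 + (31 + 42 + 20181 - 13671)) + 101 = (20328 + 6583) + 101 = 26911 + 101 = 27012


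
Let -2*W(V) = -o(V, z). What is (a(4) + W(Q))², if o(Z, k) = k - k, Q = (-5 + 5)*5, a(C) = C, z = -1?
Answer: 16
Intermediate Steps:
Q = 0 (Q = 0*5 = 0)
o(Z, k) = 0
W(V) = 0 (W(V) = -(-1)*0/2 = -½*0 = 0)
(a(4) + W(Q))² = (4 + 0)² = 4² = 16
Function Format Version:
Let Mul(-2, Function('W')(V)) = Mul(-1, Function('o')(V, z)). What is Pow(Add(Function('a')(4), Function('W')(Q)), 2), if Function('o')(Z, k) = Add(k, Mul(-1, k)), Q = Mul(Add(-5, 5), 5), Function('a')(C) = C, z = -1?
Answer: 16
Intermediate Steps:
Q = 0 (Q = Mul(0, 5) = 0)
Function('o')(Z, k) = 0
Function('W')(V) = 0 (Function('W')(V) = Mul(Rational(-1, 2), Mul(-1, 0)) = Mul(Rational(-1, 2), 0) = 0)
Pow(Add(Function('a')(4), Function('W')(Q)), 2) = Pow(Add(4, 0), 2) = Pow(4, 2) = 16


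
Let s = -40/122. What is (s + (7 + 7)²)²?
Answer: 142468096/3721 ≈ 38288.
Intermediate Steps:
s = -20/61 (s = -40*1/122 = -20/61 ≈ -0.32787)
(s + (7 + 7)²)² = (-20/61 + (7 + 7)²)² = (-20/61 + 14²)² = (-20/61 + 196)² = (11936/61)² = 142468096/3721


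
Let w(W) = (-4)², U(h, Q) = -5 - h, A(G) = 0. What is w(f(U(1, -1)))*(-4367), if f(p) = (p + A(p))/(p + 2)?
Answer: -69872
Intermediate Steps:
f(p) = p/(2 + p) (f(p) = (p + 0)/(p + 2) = p/(2 + p))
w(W) = 16
w(f(U(1, -1)))*(-4367) = 16*(-4367) = -69872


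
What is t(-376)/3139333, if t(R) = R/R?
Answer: 1/3139333 ≈ 3.1854e-7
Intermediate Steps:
t(R) = 1
t(-376)/3139333 = 1/3139333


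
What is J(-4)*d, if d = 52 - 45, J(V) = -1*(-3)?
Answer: 21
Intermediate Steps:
J(V) = 3
d = 7
J(-4)*d = 3*7 = 21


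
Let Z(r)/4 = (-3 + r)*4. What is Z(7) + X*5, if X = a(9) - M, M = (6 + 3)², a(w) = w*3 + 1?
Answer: -201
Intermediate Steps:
a(w) = 1 + 3*w (a(w) = 3*w + 1 = 1 + 3*w)
M = 81 (M = 9² = 81)
Z(r) = -48 + 16*r (Z(r) = 4*((-3 + r)*4) = 4*(-12 + 4*r) = -48 + 16*r)
X = -53 (X = (1 + 3*9) - 1*81 = (1 + 27) - 81 = 28 - 81 = -53)
Z(7) + X*5 = (-48 + 16*7) - 53*5 = (-48 + 112) - 265 = 64 - 265 = -201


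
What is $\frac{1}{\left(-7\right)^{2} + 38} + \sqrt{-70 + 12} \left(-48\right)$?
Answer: $\frac{1}{87} - 48 i \sqrt{58} \approx 0.011494 - 365.56 i$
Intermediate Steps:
$\frac{1}{\left(-7\right)^{2} + 38} + \sqrt{-70 + 12} \left(-48\right) = \frac{1}{49 + 38} + \sqrt{-58} \left(-48\right) = \frac{1}{87} + i \sqrt{58} \left(-48\right) = \frac{1}{87} - 48 i \sqrt{58}$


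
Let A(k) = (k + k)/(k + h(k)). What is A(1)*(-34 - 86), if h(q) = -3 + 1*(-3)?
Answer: 48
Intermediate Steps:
h(q) = -6 (h(q) = -3 - 3 = -6)
A(k) = 2*k/(-6 + k) (A(k) = (k + k)/(k - 6) = (2*k)/(-6 + k) = 2*k/(-6 + k))
A(1)*(-34 - 86) = (2*1/(-6 + 1))*(-34 - 86) = (2*1/(-5))*(-120) = (2*1*(-⅕))*(-120) = -⅖*(-120) = 48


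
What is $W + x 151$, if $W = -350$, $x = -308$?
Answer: $-46858$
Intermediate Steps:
$W + x 151 = -350 - 46508 = -46858$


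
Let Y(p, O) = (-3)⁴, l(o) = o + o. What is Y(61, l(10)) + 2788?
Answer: 2869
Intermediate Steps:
l(o) = 2*o
Y(p, O) = 81
Y(61, l(10)) + 2788 = 81 + 2788 = 2869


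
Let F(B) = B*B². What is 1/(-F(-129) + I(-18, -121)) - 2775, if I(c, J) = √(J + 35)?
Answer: (-2775*√86 + 5957061974*I)/(√86 - 2146689*I) ≈ -2775.0 - 7.276e-12*I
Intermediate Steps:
I(c, J) = √(35 + J)
F(B) = B³
1/(-F(-129) + I(-18, -121)) - 2775 = 1/(-1*(-129)³ + √(35 - 121)) - 2775 = 1/(-1*(-2146689) + √(-86)) - 2775 = 1/(2146689 + I*√86) - 2775 = -2775 + 1/(2146689 + I*√86)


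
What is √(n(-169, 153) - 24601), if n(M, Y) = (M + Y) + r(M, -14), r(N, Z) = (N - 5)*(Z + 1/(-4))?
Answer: 5*I*√3542/2 ≈ 148.79*I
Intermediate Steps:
r(N, Z) = (-5 + N)*(-¼ + Z) (r(N, Z) = (-5 + N)*(Z - ¼) = (-5 + N)*(-¼ + Z))
n(M, Y) = 285/4 + Y - 53*M/4 (n(M, Y) = (M + Y) + (5/4 - 5*(-14) - M/4 + M*(-14)) = (M + Y) + (5/4 + 70 - M/4 - 14*M) = (M + Y) + (285/4 - 57*M/4) = 285/4 + Y - 53*M/4)
√(n(-169, 153) - 24601) = √((285/4 + 153 - 53/4*(-169)) - 24601) = √((285/4 + 153 + 8957/4) - 24601) = √(4927/2 - 24601) = √(-44275/2) = 5*I*√3542/2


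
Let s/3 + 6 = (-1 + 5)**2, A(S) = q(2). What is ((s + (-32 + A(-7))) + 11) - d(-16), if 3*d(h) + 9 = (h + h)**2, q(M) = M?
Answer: -982/3 ≈ -327.33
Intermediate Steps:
A(S) = 2
d(h) = -3 + 4*h**2/3 (d(h) = -3 + (h + h)**2/3 = -3 + (2*h)**2/3 = -3 + (4*h**2)/3 = -3 + 4*h**2/3)
s = 30 (s = -18 + 3*(-1 + 5)**2 = -18 + 3*4**2 = -18 + 3*16 = -18 + 48 = 30)
((s + (-32 + A(-7))) + 11) - d(-16) = ((30 + (-32 + 2)) + 11) - (-3 + (4/3)*(-16)**2) = ((30 - 30) + 11) - (-3 + (4/3)*256) = (0 + 11) - (-3 + 1024/3) = 11 - 1*1015/3 = 11 - 1015/3 = -982/3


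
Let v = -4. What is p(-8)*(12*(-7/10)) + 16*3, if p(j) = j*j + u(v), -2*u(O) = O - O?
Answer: -2448/5 ≈ -489.60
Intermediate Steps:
u(O) = 0 (u(O) = -(O - O)/2 = -½*0 = 0)
p(j) = j² (p(j) = j*j + 0 = j² + 0 = j²)
p(-8)*(12*(-7/10)) + 16*3 = (-8)²*(12*(-7/10)) + 16*3 = 64*(12*(-7*⅒)) + 48 = 64*(12*(-7/10)) + 48 = 64*(-42/5) + 48 = -2688/5 + 48 = -2448/5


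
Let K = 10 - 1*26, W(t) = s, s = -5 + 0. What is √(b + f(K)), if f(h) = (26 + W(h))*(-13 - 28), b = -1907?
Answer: 4*I*√173 ≈ 52.612*I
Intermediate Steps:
s = -5
W(t) = -5
K = -16 (K = 10 - 26 = -16)
f(h) = -861 (f(h) = (26 - 5)*(-13 - 28) = 21*(-41) = -861)
√(b + f(K)) = √(-1907 - 861) = √(-2768) = 4*I*√173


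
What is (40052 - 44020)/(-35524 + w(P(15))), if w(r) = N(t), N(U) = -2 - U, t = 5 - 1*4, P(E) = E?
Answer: 3968/35527 ≈ 0.11169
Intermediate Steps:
t = 1 (t = 5 - 4 = 1)
w(r) = -3 (w(r) = -2 - 1*1 = -2 - 1 = -3)
(40052 - 44020)/(-35524 + w(P(15))) = (40052 - 44020)/(-35524 - 3) = -3968/(-35527) = -3968*(-1/35527) = 3968/35527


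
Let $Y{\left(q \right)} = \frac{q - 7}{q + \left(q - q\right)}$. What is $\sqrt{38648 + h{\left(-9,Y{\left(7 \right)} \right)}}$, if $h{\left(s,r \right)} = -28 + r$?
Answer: $2 \sqrt{9655} \approx 196.52$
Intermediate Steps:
$Y{\left(q \right)} = \frac{-7 + q}{q}$ ($Y{\left(q \right)} = \frac{-7 + q}{q + 0} = \frac{-7 + q}{q}$)
$\sqrt{38648 + h{\left(-9,Y{\left(7 \right)} \right)}} = \sqrt{38648 - \left(28 - \frac{-7 + 7}{7}\right)} = \sqrt{38648 + \left(-28 + \frac{1}{7} \cdot 0\right)} = \sqrt{38648 + \left(-28 + 0\right)} = \sqrt{38648 - 28} = \sqrt{38620} = 2 \sqrt{9655}$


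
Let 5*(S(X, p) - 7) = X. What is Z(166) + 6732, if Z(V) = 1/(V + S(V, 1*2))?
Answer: 6940697/1031 ≈ 6732.0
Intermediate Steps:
S(X, p) = 7 + X/5
Z(V) = 1/(7 + 6*V/5) (Z(V) = 1/(V + (7 + V/5)) = 1/(7 + 6*V/5))
Z(166) + 6732 = 5/(35 + 6*166) + 6732 = 5/(35 + 996) + 6732 = 5/1031 + 6732 = 6940697/1031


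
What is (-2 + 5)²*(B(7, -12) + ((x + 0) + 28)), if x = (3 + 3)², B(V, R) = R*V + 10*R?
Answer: -1260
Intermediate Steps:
B(V, R) = 10*R + R*V
x = 36 (x = 6² = 36)
(-2 + 5)²*(B(7, -12) + ((x + 0) + 28)) = (-2 + 5)²*(-12*(10 + 7) + ((36 + 0) + 28)) = 3²*(-12*17 + (36 + 28)) = 9*(-204 + 64) = 9*(-140) = -1260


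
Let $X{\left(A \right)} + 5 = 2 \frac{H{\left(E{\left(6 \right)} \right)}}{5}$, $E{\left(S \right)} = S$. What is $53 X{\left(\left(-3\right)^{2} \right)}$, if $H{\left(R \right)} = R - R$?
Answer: $-265$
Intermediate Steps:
$H{\left(R \right)} = 0$
$X{\left(A \right)} = -5$ ($X{\left(A \right)} = -5 + 2 \cdot \frac{0}{5} = -5 + 2 \cdot 0 \cdot \frac{1}{5} = -5 + 2 \cdot 0 = -5 + 0 = -5$)
$53 X{\left(\left(-3\right)^{2} \right)} = 53 \left(-5\right) = -265$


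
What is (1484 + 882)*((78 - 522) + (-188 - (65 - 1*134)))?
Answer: -1332058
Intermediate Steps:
(1484 + 882)*((78 - 522) + (-188 - (65 - 1*134))) = 2366*(-444 + (-188 - (65 - 134))) = 2366*(-444 + (-188 - 1*(-69))) = 2366*(-444 + (-188 + 69)) = 2366*(-444 - 119) = 2366*(-563) = -1332058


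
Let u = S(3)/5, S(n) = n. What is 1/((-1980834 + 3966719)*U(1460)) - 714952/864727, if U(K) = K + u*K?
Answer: -3316681888221993/4011492211930720 ≈ -0.82679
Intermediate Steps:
u = ⅗ (u = 3/5 = 3*(⅕) = ⅗ ≈ 0.60000)
U(K) = 8*K/5 (U(K) = K + 3*K/5 = 8*K/5)
1/((-1980834 + 3966719)*U(1460)) - 714952/864727 = 1/((-1980834 + 3966719)*(((8/5)*1460))) - 714952/864727 = 1/(1985885*2336) - 714952*1/864727 = (1/1985885)*(1/2336) - 714952/864727 = 1/4639027360 - 714952/864727 = -3316681888221993/4011492211930720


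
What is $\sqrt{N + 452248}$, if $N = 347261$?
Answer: $\sqrt{799509} \approx 894.15$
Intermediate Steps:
$\sqrt{N + 452248} = \sqrt{347261 + 452248} = \sqrt{799509}$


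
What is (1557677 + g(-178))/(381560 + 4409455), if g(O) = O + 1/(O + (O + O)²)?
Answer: 197113958443/606341276370 ≈ 0.32509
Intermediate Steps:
g(O) = O + 1/(O + 4*O²) (g(O) = O + 1/(O + (2*O)²) = O + 1/(O + 4*O²))
(1557677 + g(-178))/(381560 + 4409455) = (1557677 + (1 + (-178)² + 4*(-178)³)/((-178)*(1 + 4*(-178))))/(381560 + 4409455) = (1557677 - (1 + 31684 + 4*(-5639752))/(178*(1 - 712)))/4791015 = (1557677 - 1/178*(1 + 31684 - 22559008)/(-711))*(1/4791015) = (1557677 - 1/178*(-1/711)*(-22527323))*(1/4791015) = (1557677 - 22527323/126558)*(1/4791015) = (197113958443/126558)*(1/4791015) = 197113958443/606341276370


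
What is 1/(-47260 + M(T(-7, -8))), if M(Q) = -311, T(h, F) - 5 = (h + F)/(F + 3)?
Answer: -1/47571 ≈ -2.1021e-5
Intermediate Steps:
T(h, F) = 5 + (F + h)/(3 + F) (T(h, F) = 5 + (h + F)/(F + 3) = 5 + (F + h)/(3 + F))
1/(-47260 + M(T(-7, -8))) = 1/(-47260 - 311) = 1/(-47571) = -1/47571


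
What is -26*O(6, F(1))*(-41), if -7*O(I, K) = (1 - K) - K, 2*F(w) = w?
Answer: 0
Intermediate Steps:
F(w) = w/2
O(I, K) = -⅐ + 2*K/7 (O(I, K) = -((1 - K) - K)/7 = -(1 - 2*K)/7 = -⅐ + 2*K/7)
-26*O(6, F(1))*(-41) = -26*(-⅐ + 2*((½)*1)/7)*(-41) = -26*(-⅐ + (2/7)*(½))*(-41) = -26*(-⅐ + ⅐)*(-41) = -26*0*(-41) = 0*(-41) = 0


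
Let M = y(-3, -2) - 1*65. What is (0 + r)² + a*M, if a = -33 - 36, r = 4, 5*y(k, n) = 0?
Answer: 4501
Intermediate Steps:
y(k, n) = 0 (y(k, n) = (⅕)*0 = 0)
a = -69
M = -65 (M = 0 - 1*65 = 0 - 65 = -65)
(0 + r)² + a*M = (0 + 4)² - 69*(-65) = 4² + 4485 = 16 + 4485 = 4501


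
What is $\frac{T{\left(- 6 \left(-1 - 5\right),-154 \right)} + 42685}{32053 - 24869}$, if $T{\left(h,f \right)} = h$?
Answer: $\frac{42721}{7184} \approx 5.9467$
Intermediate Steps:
$\frac{T{\left(- 6 \left(-1 - 5\right),-154 \right)} + 42685}{32053 - 24869} = \frac{- 6 \left(-1 - 5\right) + 42685}{32053 - 24869} = \frac{\left(-6\right) \left(-6\right) + 42685}{7184} = \left(36 + 42685\right) \frac{1}{7184} = 42721 \cdot \frac{1}{7184} = \frac{42721}{7184}$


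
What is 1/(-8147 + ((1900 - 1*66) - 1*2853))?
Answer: -1/9166 ≈ -0.00010910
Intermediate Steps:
1/(-8147 + ((1900 - 1*66) - 1*2853)) = 1/(-8147 + ((1900 - 66) - 2853)) = 1/(-8147 + (1834 - 2853)) = 1/(-8147 - 1019) = 1/(-9166) = -1/9166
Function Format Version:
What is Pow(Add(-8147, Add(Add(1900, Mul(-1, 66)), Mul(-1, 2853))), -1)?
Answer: Rational(-1, 9166) ≈ -0.00010910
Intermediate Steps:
Pow(Add(-8147, Add(Add(1900, Mul(-1, 66)), Mul(-1, 2853))), -1) = Pow(Add(-8147, Add(Add(1900, -66), -2853)), -1) = Pow(Add(-8147, Add(1834, -2853)), -1) = Pow(Add(-8147, -1019), -1) = Pow(-9166, -1) = Rational(-1, 9166)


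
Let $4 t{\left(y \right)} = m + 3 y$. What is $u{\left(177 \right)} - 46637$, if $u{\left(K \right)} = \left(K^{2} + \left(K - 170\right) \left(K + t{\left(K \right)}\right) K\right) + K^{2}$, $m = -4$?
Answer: $\frac{1594249}{4} \approx 3.9856 \cdot 10^{5}$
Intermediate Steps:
$t{\left(y \right)} = -1 + \frac{3 y}{4}$ ($t{\left(y \right)} = \frac{-4 + 3 y}{4} = -1 + \frac{3 y}{4}$)
$u{\left(K \right)} = 2 K^{2} + K \left(-1 + \frac{7 K}{4}\right) \left(-170 + K\right)$ ($u{\left(K \right)} = \left(K^{2} + \left(K - 170\right) \left(K + \left(-1 + \frac{3 K}{4}\right)\right) K\right) + K^{2} = \left(K^{2} + \left(-170 + K\right) \left(-1 + \frac{7 K}{4}\right) K\right) + K^{2} = \left(K^{2} + \left(-1 + \frac{7 K}{4}\right) \left(-170 + K\right) K\right) + K^{2} = \left(K^{2} + K \left(-1 + \frac{7 K}{4}\right) \left(-170 + K\right)\right) + K^{2} = 2 K^{2} + K \left(-1 + \frac{7 K}{4}\right) \left(-170 + K\right)$)
$u{\left(177 \right)} - 46637 = \frac{1}{4} \cdot 177 \left(680 - 209922 + 7 \cdot 177^{2}\right) - 46637 = \frac{1}{4} \cdot 177 \left(680 - 209922 + 7 \cdot 31329\right) - 46637 = \frac{1}{4} \cdot 177 \left(680 - 209922 + 219303\right) - 46637 = \frac{1}{4} \cdot 177 \cdot 10061 - 46637 = \frac{1780797}{4} - 46637 = \frac{1594249}{4}$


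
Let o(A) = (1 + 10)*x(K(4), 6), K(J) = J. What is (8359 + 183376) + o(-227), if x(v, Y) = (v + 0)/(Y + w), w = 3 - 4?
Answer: 958719/5 ≈ 1.9174e+5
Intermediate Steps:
w = -1
x(v, Y) = v/(-1 + Y) (x(v, Y) = (v + 0)/(Y - 1) = v/(-1 + Y))
o(A) = 44/5 (o(A) = (1 + 10)*(4/(-1 + 6)) = 11*(4/5) = 11*(4*(⅕)) = 11*(⅘) = 44/5)
(8359 + 183376) + o(-227) = (8359 + 183376) + 44/5 = 191735 + 44/5 = 958719/5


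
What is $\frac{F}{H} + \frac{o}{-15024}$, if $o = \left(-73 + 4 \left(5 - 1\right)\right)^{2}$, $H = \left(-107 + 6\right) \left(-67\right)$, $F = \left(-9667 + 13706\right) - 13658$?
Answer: $- \frac{55500613}{33889136} \approx -1.6377$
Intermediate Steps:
$F = -9619$ ($F = 4039 - 13658 = -9619$)
$H = 6767$ ($H = \left(-101\right) \left(-67\right) = 6767$)
$o = 3249$ ($o = \left(-73 + 4 \cdot 4\right)^{2} = \left(-73 + 16\right)^{2} = \left(-57\right)^{2} = 3249$)
$\frac{F}{H} + \frac{o}{-15024} = - \frac{9619}{6767} + \frac{3249}{-15024} = \left(-9619\right) \frac{1}{6767} + 3249 \left(- \frac{1}{15024}\right) = - \frac{9619}{6767} - \frac{1083}{5008} = - \frac{55500613}{33889136}$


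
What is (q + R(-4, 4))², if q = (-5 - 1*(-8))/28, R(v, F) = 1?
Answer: 961/784 ≈ 1.2258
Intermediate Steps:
q = 3/28 (q = (-5 + 8)*(1/28) = 3*(1/28) = 3/28 ≈ 0.10714)
(q + R(-4, 4))² = (3/28 + 1)² = (31/28)² = 961/784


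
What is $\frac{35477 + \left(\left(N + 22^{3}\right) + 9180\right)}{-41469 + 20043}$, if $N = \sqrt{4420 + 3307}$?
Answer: $- \frac{18435}{7142} - \frac{\sqrt{7727}}{21426} \approx -2.5853$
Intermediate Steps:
$N = \sqrt{7727} \approx 87.903$
$\frac{35477 + \left(\left(N + 22^{3}\right) + 9180\right)}{-41469 + 20043} = \frac{35477 + \left(\left(\sqrt{7727} + 22^{3}\right) + 9180\right)}{-41469 + 20043} = \frac{35477 + \left(\left(\sqrt{7727} + 10648\right) + 9180\right)}{-21426} = \left(35477 + \left(\left(10648 + \sqrt{7727}\right) + 9180\right)\right) \left(- \frac{1}{21426}\right) = \left(35477 + \left(19828 + \sqrt{7727}\right)\right) \left(- \frac{1}{21426}\right) = \left(55305 + \sqrt{7727}\right) \left(- \frac{1}{21426}\right) = - \frac{18435}{7142} - \frac{\sqrt{7727}}{21426}$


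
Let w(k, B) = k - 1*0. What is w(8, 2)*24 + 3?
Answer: 195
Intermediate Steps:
w(k, B) = k (w(k, B) = k + 0 = k)
w(8, 2)*24 + 3 = 8*24 + 3 = 192 + 3 = 195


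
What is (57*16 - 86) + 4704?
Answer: 5530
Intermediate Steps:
(57*16 - 86) + 4704 = (912 - 86) + 4704 = 826 + 4704 = 5530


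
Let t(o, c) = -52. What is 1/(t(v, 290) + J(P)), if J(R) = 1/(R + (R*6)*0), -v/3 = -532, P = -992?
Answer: -992/51585 ≈ -0.019230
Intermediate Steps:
v = 1596 (v = -3*(-532) = 1596)
J(R) = 1/R (J(R) = 1/(R + (6*R)*0) = 1/(R + 0) = 1/R)
1/(t(v, 290) + J(P)) = 1/(-52 + 1/(-992)) = 1/(-52 - 1/992) = 1/(-51585/992) = -992/51585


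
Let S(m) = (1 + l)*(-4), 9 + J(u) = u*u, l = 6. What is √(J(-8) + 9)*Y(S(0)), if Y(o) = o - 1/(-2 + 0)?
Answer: -220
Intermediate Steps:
J(u) = -9 + u² (J(u) = -9 + u*u = -9 + u²)
S(m) = -28 (S(m) = (1 + 6)*(-4) = 7*(-4) = -28)
Y(o) = ½ + o (Y(o) = o - 1/(-2) = o - 1*(-½) = o + ½ = ½ + o)
√(J(-8) + 9)*Y(S(0)) = √((-9 + (-8)²) + 9)*(½ - 28) = √((-9 + 64) + 9)*(-55/2) = √(55 + 9)*(-55/2) = √64*(-55/2) = 8*(-55/2) = -220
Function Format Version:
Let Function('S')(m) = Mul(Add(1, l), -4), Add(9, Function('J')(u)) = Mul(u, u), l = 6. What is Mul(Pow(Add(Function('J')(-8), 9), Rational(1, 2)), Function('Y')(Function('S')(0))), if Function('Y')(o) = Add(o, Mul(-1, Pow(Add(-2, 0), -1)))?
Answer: -220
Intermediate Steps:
Function('J')(u) = Add(-9, Pow(u, 2)) (Function('J')(u) = Add(-9, Mul(u, u)) = Add(-9, Pow(u, 2)))
Function('S')(m) = -28 (Function('S')(m) = Mul(Add(1, 6), -4) = Mul(7, -4) = -28)
Function('Y')(o) = Add(Rational(1, 2), o) (Function('Y')(o) = Add(o, Mul(-1, Pow(-2, -1))) = Add(o, Mul(-1, Rational(-1, 2))) = Add(o, Rational(1, 2)) = Add(Rational(1, 2), o))
Mul(Pow(Add(Function('J')(-8), 9), Rational(1, 2)), Function('Y')(Function('S')(0))) = Mul(Pow(Add(Add(-9, Pow(-8, 2)), 9), Rational(1, 2)), Add(Rational(1, 2), -28)) = Mul(Pow(Add(Add(-9, 64), 9), Rational(1, 2)), Rational(-55, 2)) = Mul(Pow(Add(55, 9), Rational(1, 2)), Rational(-55, 2)) = Mul(Pow(64, Rational(1, 2)), Rational(-55, 2)) = Mul(8, Rational(-55, 2)) = -220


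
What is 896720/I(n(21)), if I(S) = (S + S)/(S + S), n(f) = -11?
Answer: 896720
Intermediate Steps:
I(S) = 1 (I(S) = (2*S)/((2*S)) = (2*S)*(1/(2*S)) = 1)
896720/I(n(21)) = 896720/1 = 896720*1 = 896720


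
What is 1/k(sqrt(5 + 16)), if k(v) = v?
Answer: sqrt(21)/21 ≈ 0.21822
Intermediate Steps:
1/k(sqrt(5 + 16)) = 1/(sqrt(5 + 16)) = 1/(sqrt(21)) = sqrt(21)/21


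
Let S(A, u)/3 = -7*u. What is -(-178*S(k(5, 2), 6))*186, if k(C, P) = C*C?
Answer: -4171608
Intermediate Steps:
k(C, P) = C**2
S(A, u) = -21*u (S(A, u) = 3*(-7*u) = -21*u)
-(-178*S(k(5, 2), 6))*186 = -(-(-3738)*6)*186 = -(-178*(-126))*186 = -22428*186 = -1*4171608 = -4171608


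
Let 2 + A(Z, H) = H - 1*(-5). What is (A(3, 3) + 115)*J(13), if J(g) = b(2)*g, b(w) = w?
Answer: 3146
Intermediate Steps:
A(Z, H) = 3 + H (A(Z, H) = -2 + (H - 1*(-5)) = -2 + (H + 5) = -2 + (5 + H) = 3 + H)
J(g) = 2*g
(A(3, 3) + 115)*J(13) = ((3 + 3) + 115)*(2*13) = (6 + 115)*26 = 121*26 = 3146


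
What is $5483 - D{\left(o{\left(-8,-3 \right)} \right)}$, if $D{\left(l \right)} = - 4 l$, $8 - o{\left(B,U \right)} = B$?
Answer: $5547$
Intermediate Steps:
$o{\left(B,U \right)} = 8 - B$
$5483 - D{\left(o{\left(-8,-3 \right)} \right)} = 5483 - - 4 \left(8 - -8\right) = 5483 - - 4 \left(8 + 8\right) = 5483 - \left(-4\right) 16 = 5483 - -64 = 5483 + 64 = 5547$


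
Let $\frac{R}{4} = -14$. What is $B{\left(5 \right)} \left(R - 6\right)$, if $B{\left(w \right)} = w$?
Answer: $-310$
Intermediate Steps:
$R = -56$ ($R = 4 \left(-14\right) = -56$)
$B{\left(5 \right)} \left(R - 6\right) = 5 \left(-56 - 6\right) = 5 \left(-62\right) = -310$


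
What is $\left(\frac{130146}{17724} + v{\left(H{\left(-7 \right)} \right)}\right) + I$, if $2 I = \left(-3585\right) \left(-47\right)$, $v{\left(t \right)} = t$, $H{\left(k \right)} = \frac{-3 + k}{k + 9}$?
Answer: $\frac{124437018}{1477} \approx 84250.0$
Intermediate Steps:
$H{\left(k \right)} = \frac{-3 + k}{9 + k}$
$I = \frac{168495}{2}$ ($I = \frac{\left(-3585\right) \left(-47\right)}{2} = \frac{1}{2} \cdot 168495 = \frac{168495}{2} \approx 84248.0$)
$\left(\frac{130146}{17724} + v{\left(H{\left(-7 \right)} \right)}\right) + I = \left(\frac{130146}{17724} + \frac{-3 - 7}{9 - 7}\right) + \frac{168495}{2} = \left(130146 \cdot \frac{1}{17724} + \frac{1}{2} \left(-10\right)\right) + \frac{168495}{2} = \left(\frac{21691}{2954} + \frac{1}{2} \left(-10\right)\right) + \frac{168495}{2} = \left(\frac{21691}{2954} - 5\right) + \frac{168495}{2} = \frac{6921}{2954} + \frac{168495}{2} = \frac{124437018}{1477}$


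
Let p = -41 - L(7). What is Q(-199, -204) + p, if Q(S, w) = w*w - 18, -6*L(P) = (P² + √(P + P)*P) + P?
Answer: 124699/3 + 7*√14/6 ≈ 41571.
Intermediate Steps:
L(P) = -P/6 - P²/6 - √2*P^(3/2)/6 (L(P) = -((P² + √(P + P)*P) + P)/6 = -((P² + √(2*P)*P) + P)/6 = -((P² + (√2*√P)*P) + P)/6 = -((P² + √2*P^(3/2)) + P)/6 = -(P + P² + √2*P^(3/2))/6 = -P/6 - P²/6 - √2*P^(3/2)/6)
Q(S, w) = -18 + w² (Q(S, w) = w² - 18 = -18 + w²)
p = -95/3 + 7*√14/6 (p = -41 - (-⅙*7 - ⅙*7² - √2*7^(3/2)/6) = -41 - (-7/6 - ⅙*49 - √2*7*√7/6) = -41 - (-7/6 - 49/6 - 7*√14/6) = -41 - (-28/3 - 7*√14/6) = -41 + (28/3 + 7*√14/6) = -95/3 + 7*√14/6 ≈ -27.301)
Q(-199, -204) + p = (-18 + (-204)²) + (-95/3 + 7*√14/6) = (-18 + 41616) + (-95/3 + 7*√14/6) = 41598 + (-95/3 + 7*√14/6) = 124699/3 + 7*√14/6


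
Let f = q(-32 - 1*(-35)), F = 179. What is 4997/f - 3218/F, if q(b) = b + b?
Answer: 875155/1074 ≈ 814.86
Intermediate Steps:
q(b) = 2*b
f = 6 (f = 2*(-32 - 1*(-35)) = 2*(-32 + 35) = 2*3 = 6)
4997/f - 3218/F = 4997/6 - 3218/179 = 875155/1074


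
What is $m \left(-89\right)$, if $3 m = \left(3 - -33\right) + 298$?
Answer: $- \frac{29726}{3} \approx -9908.7$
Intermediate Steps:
$m = \frac{334}{3}$ ($m = \frac{\left(3 - -33\right) + 298}{3} = \frac{\left(3 + 33\right) + 298}{3} = \frac{36 + 298}{3} = \frac{1}{3} \cdot 334 = \frac{334}{3} \approx 111.33$)
$m \left(-89\right) = \frac{334}{3} \left(-89\right) = - \frac{29726}{3}$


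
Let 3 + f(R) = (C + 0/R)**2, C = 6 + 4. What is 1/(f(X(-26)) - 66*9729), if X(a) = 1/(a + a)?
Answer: -1/642017 ≈ -1.5576e-6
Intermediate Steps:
C = 10
X(a) = 1/(2*a)
f(R) = 97 (f(R) = -3 + (10 + 0/R)**2 = -3 + (10 + 0)**2 = -3 + 10**2 = -3 + 100 = 97)
1/(f(X(-26)) - 66*9729) = 1/(97 - 66*9729) = 1/(97 - 642114) = 1/(-642017) = -1/642017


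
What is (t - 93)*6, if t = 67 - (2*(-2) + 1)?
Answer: -138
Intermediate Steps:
t = 70 (t = 67 - (-4 + 1) = 67 - 1*(-3) = 67 + 3 = 70)
(t - 93)*6 = (70 - 93)*6 = -23*6 = -138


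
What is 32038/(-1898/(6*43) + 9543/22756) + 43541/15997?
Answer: -1503604255428487/325769258809 ≈ -4615.5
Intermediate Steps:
32038/(-1898/(6*43) + 9543/22756) + 43541/15997 = 32038/(-1898/258 + 9543*(1/22756)) + 43541*(1/15997) = 32038/(-1898*1/258 + 9543/22756) + 43541/15997 = 32038/(-949/129 + 9543/22756) + 43541/15997 = 32038/(-20364397/2935524) + 43541/15997 = 32038*(-2935524/20364397) + 43541/15997 = -94048317912/20364397 + 43541/15997 = -1503604255428487/325769258809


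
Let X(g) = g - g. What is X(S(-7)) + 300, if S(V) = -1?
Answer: 300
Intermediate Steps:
X(g) = 0
X(S(-7)) + 300 = 0 + 300 = 300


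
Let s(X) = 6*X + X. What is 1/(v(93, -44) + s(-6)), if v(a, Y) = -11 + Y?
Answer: -1/97 ≈ -0.010309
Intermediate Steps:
s(X) = 7*X
1/(v(93, -44) + s(-6)) = 1/((-11 - 44) + 7*(-6)) = 1/(-55 - 42) = 1/(-97) = -1/97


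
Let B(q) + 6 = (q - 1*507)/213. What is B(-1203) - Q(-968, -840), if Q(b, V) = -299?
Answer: 20233/71 ≈ 284.97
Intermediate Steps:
B(q) = -595/71 + q/213 (B(q) = -6 + (q - 1*507)/213 = -6 + (q - 507)*(1/213) = -6 + (-507 + q)*(1/213) = -6 + (-169/71 + q/213) = -595/71 + q/213)
B(-1203) - Q(-968, -840) = (-595/71 + (1/213)*(-1203)) - 1*(-299) = (-595/71 - 401/71) + 299 = -996/71 + 299 = 20233/71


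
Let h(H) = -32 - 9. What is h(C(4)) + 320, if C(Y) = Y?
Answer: 279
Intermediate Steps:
h(H) = -41
h(C(4)) + 320 = -41 + 320 = 279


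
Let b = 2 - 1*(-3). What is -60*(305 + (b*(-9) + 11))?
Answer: -16260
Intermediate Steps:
b = 5 (b = 2 + 3 = 5)
-60*(305 + (b*(-9) + 11)) = -60*(305 + (5*(-9) + 11)) = -60*(305 + (-45 + 11)) = -60*(305 - 34) = -60*271 = -16260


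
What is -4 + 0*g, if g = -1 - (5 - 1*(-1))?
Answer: -4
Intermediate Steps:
g = -7 (g = -1 - (5 + 1) = -1 - 1*6 = -1 - 6 = -7)
-4 + 0*g = -4 + 0*(-7) = -4 + 0 = -4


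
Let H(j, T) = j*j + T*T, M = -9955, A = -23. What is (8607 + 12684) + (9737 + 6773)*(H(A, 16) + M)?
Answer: -151375409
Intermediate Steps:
H(j, T) = T² + j² (H(j, T) = j² + T² = T² + j²)
(8607 + 12684) + (9737 + 6773)*(H(A, 16) + M) = (8607 + 12684) + (9737 + 6773)*((16² + (-23)²) - 9955) = 21291 + 16510*((256 + 529) - 9955) = 21291 + 16510*(785 - 9955) = 21291 + 16510*(-9170) = 21291 - 151396700 = -151375409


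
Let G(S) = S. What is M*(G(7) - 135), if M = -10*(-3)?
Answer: -3840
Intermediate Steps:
M = 30
M*(G(7) - 135) = 30*(7 - 135) = 30*(-128) = -3840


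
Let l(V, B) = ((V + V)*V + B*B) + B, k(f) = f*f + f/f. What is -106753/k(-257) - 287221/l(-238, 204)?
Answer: -17764595687/5122441700 ≈ -3.4680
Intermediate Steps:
k(f) = 1 + f² (k(f) = f² + 1 = 1 + f²)
l(V, B) = B + B² + 2*V² (l(V, B) = ((2*V)*V + B²) + B = (2*V² + B²) + B = (B² + 2*V²) + B = B + B² + 2*V²)
-106753/k(-257) - 287221/l(-238, 204) = -106753/(1 + (-257)²) - 287221/(204 + 204² + 2*(-238)²) = -106753/(1 + 66049) - 287221/(204 + 41616 + 2*56644) = -106753/66050 - 287221/(204 + 41616 + 113288) = -106753*1/66050 - 287221/155108 = -106753/66050 - 287221*1/155108 = -106753/66050 - 287221/155108 = -17764595687/5122441700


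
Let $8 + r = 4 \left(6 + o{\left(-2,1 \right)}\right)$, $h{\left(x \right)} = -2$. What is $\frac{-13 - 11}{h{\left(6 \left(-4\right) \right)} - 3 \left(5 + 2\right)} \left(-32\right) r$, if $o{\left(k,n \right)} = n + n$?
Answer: $- \frac{18432}{23} \approx -801.39$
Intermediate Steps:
$o{\left(k,n \right)} = 2 n$
$r = 24$ ($r = -8 + 4 \left(6 + 2 \cdot 1\right) = -8 + 4 \left(6 + 2\right) = -8 + 4 \cdot 8 = -8 + 32 = 24$)
$\frac{-13 - 11}{h{\left(6 \left(-4\right) \right)} - 3 \left(5 + 2\right)} \left(-32\right) r = \frac{-13 - 11}{-2 - 3 \left(5 + 2\right)} \left(-32\right) 24 = - \frac{24}{-2 - 21} \left(-32\right) 24 = - \frac{24}{-23} \left(-32\right) 24 = \left(-24\right) \left(- \frac{1}{23}\right) \left(-32\right) 24 = \frac{24}{23} \left(-32\right) 24 = \left(- \frac{768}{23}\right) 24 = - \frac{18432}{23}$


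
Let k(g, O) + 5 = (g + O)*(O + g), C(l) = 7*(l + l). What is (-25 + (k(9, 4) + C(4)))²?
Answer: 38025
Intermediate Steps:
C(l) = 14*l (C(l) = 7*(2*l) = 14*l)
k(g, O) = -5 + (O + g)² (k(g, O) = -5 + (g + O)*(O + g) = -5 + (O + g)*(O + g) = -5 + (O + g)²)
(-25 + (k(9, 4) + C(4)))² = (-25 + ((-5 + (4 + 9)²) + 14*4))² = (-25 + ((-5 + 13²) + 56))² = (-25 + ((-5 + 169) + 56))² = (-25 + (164 + 56))² = (-25 + 220)² = 195² = 38025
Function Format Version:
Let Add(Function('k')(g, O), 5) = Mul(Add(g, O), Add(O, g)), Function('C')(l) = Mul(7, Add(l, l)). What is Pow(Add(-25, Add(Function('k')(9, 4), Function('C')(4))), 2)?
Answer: 38025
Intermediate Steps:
Function('C')(l) = Mul(14, l) (Function('C')(l) = Mul(7, Mul(2, l)) = Mul(14, l))
Function('k')(g, O) = Add(-5, Pow(Add(O, g), 2)) (Function('k')(g, O) = Add(-5, Mul(Add(g, O), Add(O, g))) = Add(-5, Mul(Add(O, g), Add(O, g))) = Add(-5, Pow(Add(O, g), 2)))
Pow(Add(-25, Add(Function('k')(9, 4), Function('C')(4))), 2) = Pow(Add(-25, Add(Add(-5, Pow(Add(4, 9), 2)), Mul(14, 4))), 2) = Pow(Add(-25, Add(Add(-5, Pow(13, 2)), 56)), 2) = Pow(Add(-25, Add(Add(-5, 169), 56)), 2) = Pow(Add(-25, Add(164, 56)), 2) = Pow(Add(-25, 220), 2) = Pow(195, 2) = 38025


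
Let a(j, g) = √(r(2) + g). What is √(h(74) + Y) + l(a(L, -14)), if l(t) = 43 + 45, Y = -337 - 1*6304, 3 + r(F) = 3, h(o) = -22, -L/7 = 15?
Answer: 88 + I*√6663 ≈ 88.0 + 81.627*I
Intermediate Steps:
L = -105 (L = -7*15 = -105)
r(F) = 0 (r(F) = -3 + 3 = 0)
Y = -6641 (Y = -337 - 6304 = -6641)
a(j, g) = √g (a(j, g) = √(0 + g) = √g)
l(t) = 88
√(h(74) + Y) + l(a(L, -14)) = √(-22 - 6641) + 88 = √(-6663) + 88 = I*√6663 + 88 = 88 + I*√6663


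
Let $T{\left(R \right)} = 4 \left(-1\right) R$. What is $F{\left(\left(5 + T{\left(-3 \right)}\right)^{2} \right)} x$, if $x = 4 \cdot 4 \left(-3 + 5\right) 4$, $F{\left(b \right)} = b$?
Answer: $36992$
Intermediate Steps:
$T{\left(R \right)} = - 4 R$
$x = 128$ ($x = 16 \cdot 2 \cdot 4 = 16 \cdot 8 = 128$)
$F{\left(\left(5 + T{\left(-3 \right)}\right)^{2} \right)} x = \left(5 - -12\right)^{2} \cdot 128 = \left(5 + 12\right)^{2} \cdot 128 = 17^{2} \cdot 128 = 289 \cdot 128 = 36992$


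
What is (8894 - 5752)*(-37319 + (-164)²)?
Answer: -32749066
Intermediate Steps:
(8894 - 5752)*(-37319 + (-164)²) = 3142*(-37319 + 26896) = 3142*(-10423) = -32749066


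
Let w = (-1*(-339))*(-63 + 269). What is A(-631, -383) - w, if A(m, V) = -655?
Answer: -70489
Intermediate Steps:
w = 69834 (w = 339*206 = 69834)
A(-631, -383) - w = -655 - 1*69834 = -655 - 69834 = -70489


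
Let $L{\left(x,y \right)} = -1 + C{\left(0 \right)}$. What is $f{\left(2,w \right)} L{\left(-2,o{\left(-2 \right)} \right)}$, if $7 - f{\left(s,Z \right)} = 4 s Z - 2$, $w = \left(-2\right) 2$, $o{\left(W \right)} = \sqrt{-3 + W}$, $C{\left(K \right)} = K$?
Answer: $-41$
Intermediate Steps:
$w = -4$
$L{\left(x,y \right)} = -1$ ($L{\left(x,y \right)} = -1 + 0 = -1$)
$f{\left(s,Z \right)} = 9 - 4 Z s$ ($f{\left(s,Z \right)} = 7 - \left(4 s Z - 2\right) = 7 - \left(4 Z s - 2\right) = 7 - \left(-2 + 4 Z s\right) = 9 - 4 Z s$)
$f{\left(2,w \right)} L{\left(-2,o{\left(-2 \right)} \right)} = \left(9 - \left(-16\right) 2\right) \left(-1\right) = \left(9 + 32\right) \left(-1\right) = 41 \left(-1\right) = -41$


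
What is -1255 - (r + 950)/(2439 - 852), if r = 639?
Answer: -1993274/1587 ≈ -1256.0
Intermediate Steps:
-1255 - (r + 950)/(2439 - 852) = -1255 - (639 + 950)/(2439 - 852) = -1255 - 1589/1587 = -1993274/1587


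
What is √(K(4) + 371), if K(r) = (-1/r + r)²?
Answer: √6161/4 ≈ 19.623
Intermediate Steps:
K(r) = (r - 1/r)²
√(K(4) + 371) = √((-1 + 4²)²/4² + 371) = √((-1 + 16)²/16 + 371) = √((1/16)*15² + 371) = √((1/16)*225 + 371) = √(225/16 + 371) = √(6161/16) = √6161/4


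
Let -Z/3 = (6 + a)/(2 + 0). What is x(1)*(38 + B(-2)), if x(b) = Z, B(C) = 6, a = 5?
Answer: -726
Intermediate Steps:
Z = -33/2 (Z = -3*(6 + 5)/(2 + 0) = -33/2 ≈ -16.500)
x(b) = -33/2
x(1)*(38 + B(-2)) = -33*(38 + 6)/2 = -33/2*44 = -726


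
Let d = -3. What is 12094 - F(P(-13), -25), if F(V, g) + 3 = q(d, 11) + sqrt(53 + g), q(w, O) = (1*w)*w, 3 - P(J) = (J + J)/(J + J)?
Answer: 12088 - 2*sqrt(7) ≈ 12083.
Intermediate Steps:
P(J) = 2 (P(J) = 3 - (J + J)/(J + J) = 3 - 2*J/(2*J) = 3 - 2*J*1/(2*J) = 3 - 1*1 = 3 - 1 = 2)
q(w, O) = w**2 (q(w, O) = w*w = w**2)
F(V, g) = 6 + sqrt(53 + g) (F(V, g) = -3 + ((-3)**2 + sqrt(53 + g)) = -3 + (9 + sqrt(53 + g)) = 6 + sqrt(53 + g))
12094 - F(P(-13), -25) = 12094 - (6 + sqrt(53 - 25)) = 12094 - (6 + sqrt(28)) = 12094 - (6 + 2*sqrt(7)) = 12094 + (-6 - 2*sqrt(7)) = 12088 - 2*sqrt(7)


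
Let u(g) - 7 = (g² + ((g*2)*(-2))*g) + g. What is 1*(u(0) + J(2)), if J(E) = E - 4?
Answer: 5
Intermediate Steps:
J(E) = -4 + E
u(g) = 7 + g - 3*g² (u(g) = 7 + ((g² + ((g*2)*(-2))*g) + g) = 7 + ((g² + ((2*g)*(-2))*g) + g) = 7 + ((g² + (-4*g)*g) + g) = 7 + ((g² - 4*g²) + g) = 7 + (-3*g² + g) = 7 + (g - 3*g²) = 7 + g - 3*g²)
1*(u(0) + J(2)) = 1*((7 + 0 - 3*0²) + (-4 + 2)) = 1*((7 + 0 - 3*0) - 2) = 1*((7 + 0 + 0) - 2) = 1*(7 - 2) = 1*5 = 5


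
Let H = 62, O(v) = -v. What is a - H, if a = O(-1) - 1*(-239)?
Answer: 178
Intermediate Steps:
a = 240 (a = -1*(-1) - 1*(-239) = 1 + 239 = 240)
a - H = 240 - 1*62 = 240 - 62 = 178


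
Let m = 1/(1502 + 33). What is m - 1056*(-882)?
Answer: 1429686721/1535 ≈ 9.3139e+5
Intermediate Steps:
m = 1/1535 ≈ 0.00065147
m - 1056*(-882) = 1/1535 - 1056*(-882) = 1/1535 + 931392 = 1429686721/1535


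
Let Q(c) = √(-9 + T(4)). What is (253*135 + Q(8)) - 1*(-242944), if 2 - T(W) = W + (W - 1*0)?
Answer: 277099 + I*√15 ≈ 2.771e+5 + 3.873*I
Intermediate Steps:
T(W) = 2 - 2*W (T(W) = 2 - (W + (W - 1*0)) = 2 - (W + (W + 0)) = 2 - (W + W) = 2 - 2*W)
Q(c) = I*√15 (Q(c) = √(-9 + (2 - 2*4)) = √(-9 + (2 - 8)) = √(-9 - 6) = √(-15) = I*√15)
(253*135 + Q(8)) - 1*(-242944) = (253*135 + I*√15) - 1*(-242944) = (34155 + I*√15) + 242944 = 277099 + I*√15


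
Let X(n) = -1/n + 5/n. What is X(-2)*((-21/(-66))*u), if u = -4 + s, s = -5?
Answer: 63/11 ≈ 5.7273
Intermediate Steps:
X(n) = 4/n
u = -9 (u = -4 - 5 = -9)
X(-2)*((-21/(-66))*u) = (4/(-2))*(-21/(-66)*(-9)) = (4*(-1/2))*(-21*(-1/66)*(-9)) = -7*(-9)/11 = -2*(-63/22) = 63/11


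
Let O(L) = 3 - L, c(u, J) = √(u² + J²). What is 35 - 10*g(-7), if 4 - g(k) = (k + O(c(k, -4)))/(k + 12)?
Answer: -13 - 2*√65 ≈ -29.125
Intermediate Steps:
c(u, J) = √(J² + u²)
g(k) = 4 - (3 + k - √(16 + k²))/(12 + k) (g(k) = 4 - (k + (3 - √((-4)² + k²)))/(k + 12) = 4 - (k + (3 - √(16 + k²)))/(12 + k) = 4 - (3 + k - √(16 + k²))/(12 + k))
35 - 10*g(-7) = 35 - 10*(45 + √(16 + (-7)²) + 3*(-7))/(12 - 7) = 35 - 10*(45 + √(16 + 49) - 21)/5 = 35 - 2*(45 + √65 - 21) = 35 - 2*(24 + √65) = 35 - 10*(24/5 + √65/5) = 35 + (-48 - 2*√65) = -13 - 2*√65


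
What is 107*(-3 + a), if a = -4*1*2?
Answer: -1177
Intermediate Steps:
a = -8 (a = -4*2 = -8)
107*(-3 + a) = 107*(-3 - 8) = 107*(-11) = -1177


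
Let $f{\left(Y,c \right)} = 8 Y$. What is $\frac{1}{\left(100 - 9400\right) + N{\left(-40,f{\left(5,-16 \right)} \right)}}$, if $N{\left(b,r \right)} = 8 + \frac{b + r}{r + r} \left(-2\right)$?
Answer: $- \frac{1}{9292} \approx -0.00010762$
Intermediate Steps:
$N{\left(b,r \right)} = 8 - \frac{b + r}{r}$ ($N{\left(b,r \right)} = 8 + \frac{b + r}{2 r} \left(-2\right) = 8 - \frac{b + r}{r}$)
$\frac{1}{\left(100 - 9400\right) + N{\left(-40,f{\left(5,-16 \right)} \right)}} = \frac{1}{\left(100 - 9400\right) + \left(7 - - \frac{40}{8 \cdot 5}\right)} = \frac{1}{\left(100 - 9400\right) + \left(7 - - \frac{40}{40}\right)} = \frac{1}{-9300 + \left(7 - \left(-40\right) \frac{1}{40}\right)} = \frac{1}{-9300 + \left(7 + 1\right)} = \frac{1}{-9300 + 8} = \frac{1}{-9292} = - \frac{1}{9292}$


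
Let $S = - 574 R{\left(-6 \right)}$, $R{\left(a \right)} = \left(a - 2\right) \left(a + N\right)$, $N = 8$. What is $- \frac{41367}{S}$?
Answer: $- \frac{41367}{9184} \approx -4.5042$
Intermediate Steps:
$R{\left(a \right)} = \left(-2 + a\right) \left(8 + a\right)$ ($R{\left(a \right)} = \left(a - 2\right) \left(a + 8\right) = \left(-2 + a\right) \left(8 + a\right)$)
$S = 9184$ ($S = - 574 \left(-16 + \left(-6\right)^{2} + 6 \left(-6\right)\right) = - 574 \left(-16 + 36 - 36\right) = \left(-574\right) \left(-16\right) = 9184$)
$- \frac{41367}{S} = - \frac{41367}{9184}$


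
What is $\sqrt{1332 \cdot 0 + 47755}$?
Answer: $\sqrt{47755} \approx 218.53$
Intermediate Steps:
$\sqrt{1332 \cdot 0 + 47755} = \sqrt{0 + 47755} = \sqrt{47755}$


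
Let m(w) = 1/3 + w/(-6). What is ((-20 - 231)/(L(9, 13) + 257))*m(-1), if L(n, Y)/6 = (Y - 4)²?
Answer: -251/1486 ≈ -0.16891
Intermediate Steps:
L(n, Y) = 6*(-4 + Y)² (L(n, Y) = 6*(Y - 4)² = 6*(-4 + Y)²)
m(w) = ⅓ - w/6 (m(w) = 1*(⅓) + w*(-⅙) = ⅓ - w/6)
((-20 - 231)/(L(9, 13) + 257))*m(-1) = ((-20 - 231)/(6*(-4 + 13)² + 257))*(⅓ - ⅙*(-1)) = (-251/(6*9² + 257))*(⅓ + ⅙) = -251/(6*81 + 257)*(½) = -251/(486 + 257)*(½) = -251/743*(½) = -251*1/743*(½) = -251/743*½ = -251/1486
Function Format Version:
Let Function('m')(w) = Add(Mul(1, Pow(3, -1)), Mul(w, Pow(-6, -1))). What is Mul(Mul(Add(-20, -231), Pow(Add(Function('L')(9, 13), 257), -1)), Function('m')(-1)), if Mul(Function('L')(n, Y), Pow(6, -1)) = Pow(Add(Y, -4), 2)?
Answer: Rational(-251, 1486) ≈ -0.16891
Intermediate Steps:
Function('L')(n, Y) = Mul(6, Pow(Add(-4, Y), 2)) (Function('L')(n, Y) = Mul(6, Pow(Add(Y, -4), 2)) = Mul(6, Pow(Add(-4, Y), 2)))
Function('m')(w) = Add(Rational(1, 3), Mul(Rational(-1, 6), w)) (Function('m')(w) = Add(Mul(1, Rational(1, 3)), Mul(w, Rational(-1, 6))) = Add(Rational(1, 3), Mul(Rational(-1, 6), w)))
Mul(Mul(Add(-20, -231), Pow(Add(Function('L')(9, 13), 257), -1)), Function('m')(-1)) = Mul(Mul(Add(-20, -231), Pow(Add(Mul(6, Pow(Add(-4, 13), 2)), 257), -1)), Add(Rational(1, 3), Mul(Rational(-1, 6), -1))) = Mul(Mul(-251, Pow(Add(Mul(6, Pow(9, 2)), 257), -1)), Add(Rational(1, 3), Rational(1, 6))) = Mul(Mul(-251, Pow(Add(Mul(6, 81), 257), -1)), Rational(1, 2)) = Mul(Mul(-251, Pow(Add(486, 257), -1)), Rational(1, 2)) = Mul(Mul(-251, Pow(743, -1)), Rational(1, 2)) = Mul(Mul(-251, Rational(1, 743)), Rational(1, 2)) = Mul(Rational(-251, 743), Rational(1, 2)) = Rational(-251, 1486)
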